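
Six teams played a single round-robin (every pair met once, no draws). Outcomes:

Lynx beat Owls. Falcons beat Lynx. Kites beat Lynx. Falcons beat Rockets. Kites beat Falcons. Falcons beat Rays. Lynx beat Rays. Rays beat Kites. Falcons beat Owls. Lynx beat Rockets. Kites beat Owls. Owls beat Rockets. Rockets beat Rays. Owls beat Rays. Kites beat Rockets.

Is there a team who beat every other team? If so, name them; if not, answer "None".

None

Highest win total is Kites with 4 (out of 5 possible).
Kites lost to Rays, so no team went undefeated.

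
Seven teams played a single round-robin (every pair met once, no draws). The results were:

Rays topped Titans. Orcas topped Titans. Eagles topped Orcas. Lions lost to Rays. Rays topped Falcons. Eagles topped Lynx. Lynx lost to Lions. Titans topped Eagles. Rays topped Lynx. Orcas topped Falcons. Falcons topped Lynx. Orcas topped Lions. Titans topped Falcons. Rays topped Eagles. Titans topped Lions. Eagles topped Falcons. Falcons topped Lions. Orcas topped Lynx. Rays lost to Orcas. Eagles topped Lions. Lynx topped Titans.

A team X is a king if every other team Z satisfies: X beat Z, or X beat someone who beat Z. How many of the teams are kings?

Orcas reaches everyone (king).
Lynx cannot reach Orcas, Rays in two steps.
Falcons cannot reach Orcas, Eagles, Rays in two steps.
Titans cannot reach Rays in two steps.
Lions cannot reach Orcas, Falcons, Eagles, Rays in two steps.
Eagles reaches everyone (king).
Rays reaches everyone (king).
Kings: Orcas, Eagles, Rays — 3.

3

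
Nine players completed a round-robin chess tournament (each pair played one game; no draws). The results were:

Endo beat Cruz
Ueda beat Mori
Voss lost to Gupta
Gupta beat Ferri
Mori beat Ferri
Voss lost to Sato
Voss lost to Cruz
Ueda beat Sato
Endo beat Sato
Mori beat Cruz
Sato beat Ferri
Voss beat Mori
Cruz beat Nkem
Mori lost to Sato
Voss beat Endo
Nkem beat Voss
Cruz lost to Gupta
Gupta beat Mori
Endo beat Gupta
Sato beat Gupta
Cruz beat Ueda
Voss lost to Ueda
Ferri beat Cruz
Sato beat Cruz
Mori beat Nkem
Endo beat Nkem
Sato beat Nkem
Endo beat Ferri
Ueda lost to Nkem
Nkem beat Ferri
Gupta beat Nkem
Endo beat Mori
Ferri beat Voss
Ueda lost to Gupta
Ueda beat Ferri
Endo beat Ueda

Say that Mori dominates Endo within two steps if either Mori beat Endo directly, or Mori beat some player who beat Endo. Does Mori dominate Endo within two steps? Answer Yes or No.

Mori did not beat Endo directly.
Mori beat Ferri, Nkem, Cruz, but each of them lost to Endo. No two-step path.

No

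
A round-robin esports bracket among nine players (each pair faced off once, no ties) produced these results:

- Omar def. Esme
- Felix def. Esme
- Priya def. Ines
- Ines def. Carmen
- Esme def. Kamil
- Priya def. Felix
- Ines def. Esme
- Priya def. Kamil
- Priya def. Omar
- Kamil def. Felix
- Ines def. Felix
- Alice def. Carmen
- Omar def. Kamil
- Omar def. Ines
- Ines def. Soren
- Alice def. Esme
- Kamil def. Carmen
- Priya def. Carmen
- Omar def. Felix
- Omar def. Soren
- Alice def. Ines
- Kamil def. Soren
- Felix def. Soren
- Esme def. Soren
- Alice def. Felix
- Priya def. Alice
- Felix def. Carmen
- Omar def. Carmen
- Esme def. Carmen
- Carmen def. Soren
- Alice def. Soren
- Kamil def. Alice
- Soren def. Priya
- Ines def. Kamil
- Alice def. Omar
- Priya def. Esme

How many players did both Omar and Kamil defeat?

3

Omar beat: Esme, Ines, Soren, Kamil, Carmen, Felix.
Kamil beat: Soren, Alice, Carmen, Felix.
Both beat: Soren, Carmen, Felix — 3.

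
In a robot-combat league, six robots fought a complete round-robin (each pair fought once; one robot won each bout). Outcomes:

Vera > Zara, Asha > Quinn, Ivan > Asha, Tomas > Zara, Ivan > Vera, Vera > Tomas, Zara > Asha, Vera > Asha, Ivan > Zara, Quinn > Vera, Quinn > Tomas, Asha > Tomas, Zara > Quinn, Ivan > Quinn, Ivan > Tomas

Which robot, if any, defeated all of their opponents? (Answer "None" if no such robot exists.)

Ivan

Ivan has 5 wins out of 5 opponents — a perfect record.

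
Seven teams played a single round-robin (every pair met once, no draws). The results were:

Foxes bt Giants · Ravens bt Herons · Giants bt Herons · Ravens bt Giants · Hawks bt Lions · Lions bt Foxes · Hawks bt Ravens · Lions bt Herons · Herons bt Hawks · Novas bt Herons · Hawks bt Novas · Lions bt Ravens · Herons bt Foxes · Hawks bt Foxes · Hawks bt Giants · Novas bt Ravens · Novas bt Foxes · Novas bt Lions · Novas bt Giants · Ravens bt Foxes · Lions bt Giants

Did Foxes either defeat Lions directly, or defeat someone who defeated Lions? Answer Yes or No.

No

Foxes did not beat Lions directly.
Foxes beat Giants, but each of them lost to Lions. No two-step path.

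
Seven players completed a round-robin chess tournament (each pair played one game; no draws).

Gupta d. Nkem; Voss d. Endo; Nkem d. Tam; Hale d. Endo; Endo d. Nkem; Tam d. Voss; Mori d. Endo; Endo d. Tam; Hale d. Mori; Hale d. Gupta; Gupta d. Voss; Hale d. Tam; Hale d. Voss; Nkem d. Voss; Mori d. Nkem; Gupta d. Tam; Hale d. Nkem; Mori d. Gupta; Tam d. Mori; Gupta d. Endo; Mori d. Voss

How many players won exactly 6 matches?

1

Win totals: Tam 2, Hale 6, Endo 2, Gupta 4, Voss 1, Mori 4, Nkem 2.
Exactly 6: Hale — 1 player.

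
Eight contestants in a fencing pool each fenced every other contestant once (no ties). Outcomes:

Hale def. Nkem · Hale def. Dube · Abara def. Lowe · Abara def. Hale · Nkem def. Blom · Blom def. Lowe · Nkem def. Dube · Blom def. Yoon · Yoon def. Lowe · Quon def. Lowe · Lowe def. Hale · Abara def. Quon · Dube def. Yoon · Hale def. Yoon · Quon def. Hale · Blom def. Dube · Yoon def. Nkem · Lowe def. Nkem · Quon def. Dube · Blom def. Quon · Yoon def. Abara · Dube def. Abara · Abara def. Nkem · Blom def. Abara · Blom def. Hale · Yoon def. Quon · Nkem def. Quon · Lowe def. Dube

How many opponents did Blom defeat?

Blom's results: beat Dube, Abara, Hale, Lowe, Yoon, Quon; lost to Nkem.
That is 6 wins.

6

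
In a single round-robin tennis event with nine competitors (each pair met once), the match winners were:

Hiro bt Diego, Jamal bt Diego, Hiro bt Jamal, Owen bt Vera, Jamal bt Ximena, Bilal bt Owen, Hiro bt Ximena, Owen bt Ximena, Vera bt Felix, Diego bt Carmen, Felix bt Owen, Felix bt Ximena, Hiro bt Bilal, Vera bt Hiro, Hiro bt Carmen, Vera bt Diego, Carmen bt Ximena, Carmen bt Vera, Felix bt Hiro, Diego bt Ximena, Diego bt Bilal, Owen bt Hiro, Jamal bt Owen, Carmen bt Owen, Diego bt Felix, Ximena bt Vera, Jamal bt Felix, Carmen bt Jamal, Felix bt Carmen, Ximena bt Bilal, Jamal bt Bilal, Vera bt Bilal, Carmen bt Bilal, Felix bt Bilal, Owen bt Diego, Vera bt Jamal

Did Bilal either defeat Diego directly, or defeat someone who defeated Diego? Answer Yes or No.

Yes

Bilal did not beat Diego directly.
Bilal beat Owen. Of those, Owen beat Diego.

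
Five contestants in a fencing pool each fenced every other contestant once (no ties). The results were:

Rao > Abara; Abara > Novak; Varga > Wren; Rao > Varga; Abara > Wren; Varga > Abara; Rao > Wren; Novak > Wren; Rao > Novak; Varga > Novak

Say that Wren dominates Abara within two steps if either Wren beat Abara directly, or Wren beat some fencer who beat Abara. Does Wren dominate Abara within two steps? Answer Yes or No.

No

Wren did not beat Abara directly.
Wren beat no one, so there is no intermediate fencer.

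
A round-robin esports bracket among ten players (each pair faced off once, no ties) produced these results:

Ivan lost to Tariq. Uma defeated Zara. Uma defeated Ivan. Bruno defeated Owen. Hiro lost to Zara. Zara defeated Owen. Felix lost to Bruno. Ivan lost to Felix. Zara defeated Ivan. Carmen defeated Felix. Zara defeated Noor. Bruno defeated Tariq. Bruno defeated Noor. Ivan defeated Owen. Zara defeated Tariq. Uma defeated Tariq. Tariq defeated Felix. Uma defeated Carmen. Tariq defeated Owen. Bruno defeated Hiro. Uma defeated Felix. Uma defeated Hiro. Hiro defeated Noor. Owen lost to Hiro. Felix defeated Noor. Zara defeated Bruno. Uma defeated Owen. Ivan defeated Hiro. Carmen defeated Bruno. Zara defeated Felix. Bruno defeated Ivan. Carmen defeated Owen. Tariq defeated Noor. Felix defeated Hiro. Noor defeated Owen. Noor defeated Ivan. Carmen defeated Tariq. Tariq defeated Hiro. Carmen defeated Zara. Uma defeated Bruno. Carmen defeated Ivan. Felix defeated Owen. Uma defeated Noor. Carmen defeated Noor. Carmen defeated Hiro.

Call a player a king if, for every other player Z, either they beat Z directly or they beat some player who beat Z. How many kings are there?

1

Uma reaches everyone (king).
Zara cannot reach Uma, Carmen in two steps.
Felix cannot reach Uma, Zara, Carmen, Bruno, Tariq in two steps.
Owen cannot reach Uma, Zara, Felix, Hiro, Noor, Carmen, Bruno, Ivan, Tariq in two steps.
Hiro cannot reach Uma, Zara, Felix, Carmen, Bruno, Tariq in two steps.
Noor cannot reach Uma, Zara, Felix, Carmen, Bruno, Tariq in two steps.
Carmen cannot reach Uma in two steps.
Bruno cannot reach Uma, Zara, Carmen in two steps.
Ivan cannot reach Uma, Zara, Felix, Carmen, Bruno, Tariq in two steps.
Tariq cannot reach Uma, Zara, Carmen, Bruno in two steps.
Kings: Uma — 1.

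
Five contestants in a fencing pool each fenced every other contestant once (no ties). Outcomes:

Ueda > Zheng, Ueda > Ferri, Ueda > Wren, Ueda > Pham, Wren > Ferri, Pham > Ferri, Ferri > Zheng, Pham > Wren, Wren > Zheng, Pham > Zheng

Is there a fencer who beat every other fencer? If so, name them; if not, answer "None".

Ueda has 4 wins out of 4 opponents — a perfect record.

Ueda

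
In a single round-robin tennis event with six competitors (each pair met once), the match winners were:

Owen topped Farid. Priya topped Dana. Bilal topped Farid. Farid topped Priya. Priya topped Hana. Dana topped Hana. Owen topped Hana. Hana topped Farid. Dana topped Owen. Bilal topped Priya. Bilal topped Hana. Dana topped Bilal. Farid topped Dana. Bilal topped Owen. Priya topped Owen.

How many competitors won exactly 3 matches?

Win totals: Bilal 4, Hana 1, Farid 2, Owen 2, Priya 3, Dana 3.
Exactly 3: Priya, Dana — 2 competitors.

2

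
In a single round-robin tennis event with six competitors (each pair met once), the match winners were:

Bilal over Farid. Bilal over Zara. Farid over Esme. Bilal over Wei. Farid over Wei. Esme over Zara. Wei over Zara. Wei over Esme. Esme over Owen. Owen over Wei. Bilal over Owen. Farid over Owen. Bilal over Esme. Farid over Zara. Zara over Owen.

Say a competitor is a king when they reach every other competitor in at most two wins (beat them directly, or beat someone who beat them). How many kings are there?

1

Bilal reaches everyone (king).
Owen cannot reach Bilal, Farid in two steps.
Wei cannot reach Bilal, Farid in two steps.
Esme cannot reach Bilal, Farid in two steps.
Zara cannot reach Bilal, Esme, Farid in two steps.
Farid cannot reach Bilal in two steps.
Kings: Bilal — 1.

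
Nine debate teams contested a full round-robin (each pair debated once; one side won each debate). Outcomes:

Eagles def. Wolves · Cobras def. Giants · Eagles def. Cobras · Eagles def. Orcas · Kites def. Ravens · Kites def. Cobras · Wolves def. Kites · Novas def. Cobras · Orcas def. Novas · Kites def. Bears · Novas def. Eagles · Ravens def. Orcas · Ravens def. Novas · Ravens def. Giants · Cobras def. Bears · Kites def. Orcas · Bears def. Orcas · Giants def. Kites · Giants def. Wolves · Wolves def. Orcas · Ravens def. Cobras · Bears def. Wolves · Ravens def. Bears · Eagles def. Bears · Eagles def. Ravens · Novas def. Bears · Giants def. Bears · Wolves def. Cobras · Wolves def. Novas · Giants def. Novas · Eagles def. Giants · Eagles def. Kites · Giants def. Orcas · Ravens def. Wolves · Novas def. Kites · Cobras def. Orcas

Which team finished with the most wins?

Eagles

Win totals: Ravens 6, Cobras 3, Novas 4, Giants 5, Bears 2, Eagles 7, Wolves 4, Orcas 1, Kites 4.
Eagles leads with 7 wins (next highest: 6).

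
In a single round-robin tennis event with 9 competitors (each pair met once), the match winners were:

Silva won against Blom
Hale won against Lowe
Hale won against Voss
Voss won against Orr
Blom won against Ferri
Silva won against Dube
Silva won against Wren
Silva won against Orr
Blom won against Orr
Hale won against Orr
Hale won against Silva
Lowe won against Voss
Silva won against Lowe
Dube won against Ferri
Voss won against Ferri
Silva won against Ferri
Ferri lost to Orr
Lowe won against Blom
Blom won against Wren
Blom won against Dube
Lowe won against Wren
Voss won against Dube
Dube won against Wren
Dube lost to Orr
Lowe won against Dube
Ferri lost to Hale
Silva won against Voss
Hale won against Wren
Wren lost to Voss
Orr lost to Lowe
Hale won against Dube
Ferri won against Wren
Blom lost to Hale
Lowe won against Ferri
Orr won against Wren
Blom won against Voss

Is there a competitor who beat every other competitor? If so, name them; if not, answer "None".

Hale

Hale has 8 wins out of 8 opponents — a perfect record.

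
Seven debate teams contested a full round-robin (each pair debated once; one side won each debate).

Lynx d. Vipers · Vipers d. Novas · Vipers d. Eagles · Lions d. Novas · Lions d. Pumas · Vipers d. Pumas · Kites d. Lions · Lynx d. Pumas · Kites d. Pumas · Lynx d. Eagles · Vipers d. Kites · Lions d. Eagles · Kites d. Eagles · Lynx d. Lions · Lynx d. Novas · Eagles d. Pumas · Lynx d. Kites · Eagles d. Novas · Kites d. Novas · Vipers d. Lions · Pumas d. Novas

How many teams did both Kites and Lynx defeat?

Kites beat: Lions, Novas, Pumas, Eagles.
Lynx beat: Kites, Lions, Novas, Pumas, Vipers, Eagles.
Both beat: Lions, Novas, Pumas, Eagles — 4.

4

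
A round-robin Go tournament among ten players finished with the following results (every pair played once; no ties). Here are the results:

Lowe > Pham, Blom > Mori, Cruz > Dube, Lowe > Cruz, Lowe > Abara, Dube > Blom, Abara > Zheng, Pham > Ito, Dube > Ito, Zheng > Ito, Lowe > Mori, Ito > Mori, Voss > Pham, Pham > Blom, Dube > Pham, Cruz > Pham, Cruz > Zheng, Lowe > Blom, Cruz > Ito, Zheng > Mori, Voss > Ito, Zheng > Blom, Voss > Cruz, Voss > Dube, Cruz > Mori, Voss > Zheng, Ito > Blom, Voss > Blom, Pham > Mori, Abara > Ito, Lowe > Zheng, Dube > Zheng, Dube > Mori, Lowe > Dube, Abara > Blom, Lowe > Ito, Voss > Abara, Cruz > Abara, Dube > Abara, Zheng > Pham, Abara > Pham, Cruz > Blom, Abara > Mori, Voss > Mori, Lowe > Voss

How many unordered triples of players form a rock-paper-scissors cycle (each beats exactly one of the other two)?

Win totals: Ito 2, Blom 1, Mori 0, Voss 8, Abara 5, Cruz 7, Lowe 9, Zheng 4, Pham 3, Dube 6.
A player with w wins dominates both others in C(w,2) triples; summing gives 1 + 0 + 0 + 28 + 10 + 21 + 36 + 6 + 3 + 15 = 120 transitive triples.
Total triples C(10,3) = 120, so cyclic triples = 120 − 120 = 0.

0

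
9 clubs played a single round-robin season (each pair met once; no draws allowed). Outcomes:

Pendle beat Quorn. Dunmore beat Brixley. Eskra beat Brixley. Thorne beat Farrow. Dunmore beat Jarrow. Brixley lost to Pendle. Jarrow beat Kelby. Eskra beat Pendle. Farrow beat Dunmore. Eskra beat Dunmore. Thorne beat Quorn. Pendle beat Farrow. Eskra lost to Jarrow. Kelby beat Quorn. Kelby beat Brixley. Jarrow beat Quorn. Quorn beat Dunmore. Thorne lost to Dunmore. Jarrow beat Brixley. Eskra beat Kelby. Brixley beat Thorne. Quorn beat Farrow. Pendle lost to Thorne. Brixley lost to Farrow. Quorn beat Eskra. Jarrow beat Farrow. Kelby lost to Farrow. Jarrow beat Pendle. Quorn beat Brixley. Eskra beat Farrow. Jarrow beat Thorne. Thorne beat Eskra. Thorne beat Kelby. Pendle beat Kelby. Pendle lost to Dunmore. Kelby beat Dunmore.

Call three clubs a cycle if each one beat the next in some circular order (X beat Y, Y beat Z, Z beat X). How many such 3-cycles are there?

Win totals: Dunmore 4, Kelby 3, Jarrow 7, Quorn 4, Farrow 3, Pendle 4, Thorne 5, Brixley 1, Eskra 5.
A club with w wins dominates both others in C(w,2) triples; summing gives 6 + 3 + 21 + 6 + 3 + 6 + 10 + 0 + 10 = 65 transitive triples.
Total triples C(9,3) = 84, so cyclic triples = 84 − 65 = 19.

19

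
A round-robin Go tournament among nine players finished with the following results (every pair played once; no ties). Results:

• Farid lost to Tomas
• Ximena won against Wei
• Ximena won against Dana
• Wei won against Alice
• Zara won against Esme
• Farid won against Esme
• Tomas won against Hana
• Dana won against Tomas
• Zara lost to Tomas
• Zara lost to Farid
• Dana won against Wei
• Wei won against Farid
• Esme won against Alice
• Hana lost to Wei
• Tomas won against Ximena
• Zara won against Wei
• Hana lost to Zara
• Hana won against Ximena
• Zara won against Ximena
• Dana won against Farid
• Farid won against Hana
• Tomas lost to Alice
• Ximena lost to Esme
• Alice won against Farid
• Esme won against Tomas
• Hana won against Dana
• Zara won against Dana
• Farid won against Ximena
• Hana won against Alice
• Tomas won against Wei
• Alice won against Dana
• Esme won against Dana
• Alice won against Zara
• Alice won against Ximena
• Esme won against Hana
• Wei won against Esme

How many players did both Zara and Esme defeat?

Zara beat: Dana, Ximena, Hana, Esme, Wei.
Esme beat: Alice, Dana, Ximena, Hana, Tomas.
Both beat: Dana, Ximena, Hana — 3.

3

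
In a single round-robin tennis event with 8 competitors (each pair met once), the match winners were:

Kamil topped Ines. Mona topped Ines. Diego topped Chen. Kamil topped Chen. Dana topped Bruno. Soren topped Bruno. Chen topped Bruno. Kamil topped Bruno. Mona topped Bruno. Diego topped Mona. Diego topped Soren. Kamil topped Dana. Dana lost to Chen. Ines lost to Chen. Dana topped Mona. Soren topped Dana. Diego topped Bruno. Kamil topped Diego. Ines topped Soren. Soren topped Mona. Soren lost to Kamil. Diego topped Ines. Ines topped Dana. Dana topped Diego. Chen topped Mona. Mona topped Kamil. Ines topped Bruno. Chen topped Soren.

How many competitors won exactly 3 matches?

Win totals: Kamil 6, Bruno 0, Mona 3, Chen 5, Diego 5, Dana 3, Soren 3, Ines 3.
Exactly 3: Mona, Dana, Soren, Ines — 4 competitors.

4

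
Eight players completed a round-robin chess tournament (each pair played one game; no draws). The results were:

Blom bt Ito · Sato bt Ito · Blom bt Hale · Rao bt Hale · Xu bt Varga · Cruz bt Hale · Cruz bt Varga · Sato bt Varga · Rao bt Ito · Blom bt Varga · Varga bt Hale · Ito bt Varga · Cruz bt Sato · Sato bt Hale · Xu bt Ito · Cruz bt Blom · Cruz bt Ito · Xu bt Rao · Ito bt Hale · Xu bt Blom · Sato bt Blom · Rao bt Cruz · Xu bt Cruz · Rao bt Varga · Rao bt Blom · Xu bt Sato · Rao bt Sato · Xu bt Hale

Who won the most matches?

Win totals: Rao 6, Blom 3, Sato 4, Cruz 5, Xu 7, Varga 1, Ito 2, Hale 0.
Xu leads with 7 wins (next highest: 6).

Xu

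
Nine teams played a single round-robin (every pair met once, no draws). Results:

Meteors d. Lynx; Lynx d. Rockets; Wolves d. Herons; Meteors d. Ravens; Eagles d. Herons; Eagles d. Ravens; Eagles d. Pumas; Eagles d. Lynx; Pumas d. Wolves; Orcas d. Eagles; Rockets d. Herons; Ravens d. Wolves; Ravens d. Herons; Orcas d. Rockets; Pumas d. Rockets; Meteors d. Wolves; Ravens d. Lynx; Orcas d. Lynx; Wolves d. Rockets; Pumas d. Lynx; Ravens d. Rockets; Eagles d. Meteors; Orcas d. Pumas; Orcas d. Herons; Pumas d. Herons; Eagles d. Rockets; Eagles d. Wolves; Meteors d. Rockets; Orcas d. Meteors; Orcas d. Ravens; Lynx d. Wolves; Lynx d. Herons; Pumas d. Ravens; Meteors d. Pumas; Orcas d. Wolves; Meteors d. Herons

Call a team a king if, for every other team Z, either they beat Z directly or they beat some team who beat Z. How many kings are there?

1

Rockets cannot reach Meteors, Lynx, Orcas, Pumas, Ravens, Eagles, Wolves in two steps.
Meteors cannot reach Orcas, Eagles in two steps.
Herons cannot reach Rockets, Meteors, Lynx, Orcas, Pumas, Ravens, Eagles, Wolves in two steps.
Lynx cannot reach Meteors, Orcas, Pumas, Ravens, Eagles in two steps.
Orcas reaches everyone (king).
Pumas cannot reach Meteors, Orcas, Eagles in two steps.
Ravens cannot reach Meteors, Orcas, Pumas, Eagles in two steps.
Eagles cannot reach Orcas in two steps.
Wolves cannot reach Meteors, Lynx, Orcas, Pumas, Ravens, Eagles in two steps.
Kings: Orcas — 1.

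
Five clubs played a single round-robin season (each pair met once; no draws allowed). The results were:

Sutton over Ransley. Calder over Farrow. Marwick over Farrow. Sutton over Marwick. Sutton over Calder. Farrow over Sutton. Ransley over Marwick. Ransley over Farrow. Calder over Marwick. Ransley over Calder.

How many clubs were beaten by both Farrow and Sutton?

0

Farrow beat: Sutton.
Sutton beat: Calder, Ransley, Marwick.
No one was beaten by both.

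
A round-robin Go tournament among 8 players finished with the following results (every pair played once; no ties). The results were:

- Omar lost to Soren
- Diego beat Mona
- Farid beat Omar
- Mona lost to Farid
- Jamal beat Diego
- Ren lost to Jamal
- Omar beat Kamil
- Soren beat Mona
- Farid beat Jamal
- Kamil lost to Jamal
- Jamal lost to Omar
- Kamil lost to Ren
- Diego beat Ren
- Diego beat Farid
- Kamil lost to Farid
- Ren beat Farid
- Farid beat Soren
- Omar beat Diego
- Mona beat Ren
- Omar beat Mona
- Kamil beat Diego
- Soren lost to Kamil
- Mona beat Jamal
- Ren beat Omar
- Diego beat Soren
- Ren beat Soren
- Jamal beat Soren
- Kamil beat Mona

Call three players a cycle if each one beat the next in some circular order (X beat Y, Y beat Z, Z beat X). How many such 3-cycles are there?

Win totals: Ren 4, Farid 5, Mona 2, Diego 4, Omar 4, Kamil 3, Soren 2, Jamal 4.
A player with w wins dominates both others in C(w,2) triples; summing gives 6 + 10 + 1 + 6 + 6 + 3 + 1 + 6 = 39 transitive triples.
Total triples C(8,3) = 56, so cyclic triples = 56 − 39 = 17.

17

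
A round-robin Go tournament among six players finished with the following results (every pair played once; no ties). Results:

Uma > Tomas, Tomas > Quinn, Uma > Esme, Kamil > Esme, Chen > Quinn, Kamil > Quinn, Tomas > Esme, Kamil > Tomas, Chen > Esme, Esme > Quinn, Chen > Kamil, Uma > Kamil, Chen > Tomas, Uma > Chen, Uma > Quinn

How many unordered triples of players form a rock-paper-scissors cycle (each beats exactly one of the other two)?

0

Of the C(6,3) = 20 triples, the cyclic ones are: none.
That is 0.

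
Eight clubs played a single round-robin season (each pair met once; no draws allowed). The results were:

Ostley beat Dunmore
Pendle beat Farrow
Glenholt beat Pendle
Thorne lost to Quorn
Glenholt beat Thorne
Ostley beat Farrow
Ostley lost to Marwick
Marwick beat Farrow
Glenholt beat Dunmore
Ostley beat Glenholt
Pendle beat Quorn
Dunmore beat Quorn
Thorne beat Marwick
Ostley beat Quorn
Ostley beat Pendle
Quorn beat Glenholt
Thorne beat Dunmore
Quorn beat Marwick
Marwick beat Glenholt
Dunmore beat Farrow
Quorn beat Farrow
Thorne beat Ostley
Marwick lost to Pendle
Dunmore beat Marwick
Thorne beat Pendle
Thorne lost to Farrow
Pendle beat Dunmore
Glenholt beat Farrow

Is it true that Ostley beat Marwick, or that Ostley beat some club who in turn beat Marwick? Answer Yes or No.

Ostley did not beat Marwick directly.
Ostley beat Glenholt, Quorn, Farrow, Pendle, Dunmore. Of those, Quorn beat Marwick.

Yes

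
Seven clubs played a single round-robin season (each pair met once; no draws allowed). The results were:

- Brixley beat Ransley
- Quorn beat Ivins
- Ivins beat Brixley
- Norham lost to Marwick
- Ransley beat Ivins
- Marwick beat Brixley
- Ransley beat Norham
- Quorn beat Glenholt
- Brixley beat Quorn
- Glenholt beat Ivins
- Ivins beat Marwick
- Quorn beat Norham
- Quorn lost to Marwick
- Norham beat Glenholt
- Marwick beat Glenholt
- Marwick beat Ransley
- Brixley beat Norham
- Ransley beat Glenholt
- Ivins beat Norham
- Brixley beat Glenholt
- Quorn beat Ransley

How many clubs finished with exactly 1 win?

2

Win totals: Brixley 4, Marwick 5, Ivins 3, Glenholt 1, Ransley 3, Norham 1, Quorn 4.
Exactly 1: Glenholt, Norham — 2 clubs.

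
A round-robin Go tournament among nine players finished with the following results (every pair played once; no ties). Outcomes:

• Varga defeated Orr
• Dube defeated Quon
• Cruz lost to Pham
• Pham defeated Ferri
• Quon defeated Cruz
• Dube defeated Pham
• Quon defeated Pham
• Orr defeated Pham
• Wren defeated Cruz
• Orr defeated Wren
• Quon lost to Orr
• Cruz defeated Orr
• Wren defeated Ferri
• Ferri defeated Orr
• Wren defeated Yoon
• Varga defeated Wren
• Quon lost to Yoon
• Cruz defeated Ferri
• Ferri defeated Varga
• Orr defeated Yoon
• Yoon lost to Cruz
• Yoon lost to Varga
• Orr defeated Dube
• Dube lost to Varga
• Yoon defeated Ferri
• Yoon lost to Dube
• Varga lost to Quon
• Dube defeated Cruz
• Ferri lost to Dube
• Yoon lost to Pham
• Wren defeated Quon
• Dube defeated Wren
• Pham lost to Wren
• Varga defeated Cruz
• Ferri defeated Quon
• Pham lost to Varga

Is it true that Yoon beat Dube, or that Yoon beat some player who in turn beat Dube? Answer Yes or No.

No

Yoon did not beat Dube directly.
Yoon beat Quon, Ferri, but each of them lost to Dube. No two-step path.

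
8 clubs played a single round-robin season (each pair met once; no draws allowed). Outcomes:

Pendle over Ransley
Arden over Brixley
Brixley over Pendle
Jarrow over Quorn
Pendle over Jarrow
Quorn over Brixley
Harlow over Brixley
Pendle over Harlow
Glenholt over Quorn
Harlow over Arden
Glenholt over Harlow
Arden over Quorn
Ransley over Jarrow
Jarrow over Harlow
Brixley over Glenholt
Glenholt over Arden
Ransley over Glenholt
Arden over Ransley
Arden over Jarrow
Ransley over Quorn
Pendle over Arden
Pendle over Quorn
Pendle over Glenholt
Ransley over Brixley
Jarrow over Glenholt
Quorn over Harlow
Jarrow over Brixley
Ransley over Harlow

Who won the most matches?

Pendle

Win totals: Quorn 2, Jarrow 4, Brixley 2, Pendle 6, Harlow 2, Arden 4, Ransley 5, Glenholt 3.
Pendle leads with 6 wins (next highest: 5).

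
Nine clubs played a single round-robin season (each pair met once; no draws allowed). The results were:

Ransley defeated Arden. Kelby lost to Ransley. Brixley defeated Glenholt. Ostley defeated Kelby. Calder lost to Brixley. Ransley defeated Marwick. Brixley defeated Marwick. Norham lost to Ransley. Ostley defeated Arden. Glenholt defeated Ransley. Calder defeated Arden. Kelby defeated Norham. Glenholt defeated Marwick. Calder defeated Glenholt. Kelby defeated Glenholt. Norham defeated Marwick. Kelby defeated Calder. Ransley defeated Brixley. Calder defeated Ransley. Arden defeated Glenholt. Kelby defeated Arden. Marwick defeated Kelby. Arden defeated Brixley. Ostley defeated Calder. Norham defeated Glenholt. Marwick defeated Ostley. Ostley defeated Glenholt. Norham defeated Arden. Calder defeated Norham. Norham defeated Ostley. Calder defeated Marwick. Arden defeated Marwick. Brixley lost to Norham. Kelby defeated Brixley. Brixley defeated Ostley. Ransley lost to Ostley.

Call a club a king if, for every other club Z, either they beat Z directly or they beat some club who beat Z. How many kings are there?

Brixley reaches everyone (king).
Kelby reaches everyone (king).
Ostley reaches everyone (king).
Ransley reaches everyone (king).
Norham reaches everyone (king).
Arden cannot reach Norham in two steps.
Calder reaches everyone (king).
Marwick reaches everyone (king).
Glenholt cannot reach Calder in two steps.
Kings: Brixley, Kelby, Ostley, Ransley, Norham, Calder, Marwick — 7.

7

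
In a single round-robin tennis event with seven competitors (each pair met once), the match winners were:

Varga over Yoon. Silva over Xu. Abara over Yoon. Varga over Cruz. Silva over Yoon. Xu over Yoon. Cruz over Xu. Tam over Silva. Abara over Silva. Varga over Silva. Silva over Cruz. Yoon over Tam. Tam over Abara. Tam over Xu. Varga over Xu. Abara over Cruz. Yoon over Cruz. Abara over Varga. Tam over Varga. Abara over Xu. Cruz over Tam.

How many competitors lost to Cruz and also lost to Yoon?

Cruz beat: Xu, Tam.
Yoon beat: Cruz, Tam.
Both beat: Tam — 1.

1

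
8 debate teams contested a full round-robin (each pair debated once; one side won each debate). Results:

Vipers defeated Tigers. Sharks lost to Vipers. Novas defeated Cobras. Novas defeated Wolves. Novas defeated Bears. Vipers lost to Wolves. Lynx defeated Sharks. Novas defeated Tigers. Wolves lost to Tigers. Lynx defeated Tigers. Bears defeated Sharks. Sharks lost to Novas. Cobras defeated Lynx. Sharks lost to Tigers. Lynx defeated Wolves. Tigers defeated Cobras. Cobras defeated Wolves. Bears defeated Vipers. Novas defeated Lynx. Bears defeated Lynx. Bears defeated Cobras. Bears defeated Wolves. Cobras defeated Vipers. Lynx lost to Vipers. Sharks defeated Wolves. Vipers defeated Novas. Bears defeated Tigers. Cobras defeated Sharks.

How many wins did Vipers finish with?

Vipers' results: beat Novas, Sharks, Tigers, Lynx; lost to Wolves, Cobras, Bears.
That is 4 wins.

4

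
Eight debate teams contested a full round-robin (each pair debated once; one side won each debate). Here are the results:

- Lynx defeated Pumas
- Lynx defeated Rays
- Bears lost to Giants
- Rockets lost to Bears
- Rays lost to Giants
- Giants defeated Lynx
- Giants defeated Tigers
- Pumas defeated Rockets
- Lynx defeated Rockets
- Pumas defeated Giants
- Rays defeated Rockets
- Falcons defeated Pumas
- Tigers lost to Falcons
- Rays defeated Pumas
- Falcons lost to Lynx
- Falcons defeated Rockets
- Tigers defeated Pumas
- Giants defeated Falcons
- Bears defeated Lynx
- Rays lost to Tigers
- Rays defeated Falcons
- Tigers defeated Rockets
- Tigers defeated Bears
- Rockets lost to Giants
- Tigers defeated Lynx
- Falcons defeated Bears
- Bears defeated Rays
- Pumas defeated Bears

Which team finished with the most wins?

Giants

Win totals: Rays 3, Rockets 0, Giants 6, Tigers 5, Lynx 4, Bears 3, Falcons 4, Pumas 3.
Giants leads with 6 wins (next highest: 5).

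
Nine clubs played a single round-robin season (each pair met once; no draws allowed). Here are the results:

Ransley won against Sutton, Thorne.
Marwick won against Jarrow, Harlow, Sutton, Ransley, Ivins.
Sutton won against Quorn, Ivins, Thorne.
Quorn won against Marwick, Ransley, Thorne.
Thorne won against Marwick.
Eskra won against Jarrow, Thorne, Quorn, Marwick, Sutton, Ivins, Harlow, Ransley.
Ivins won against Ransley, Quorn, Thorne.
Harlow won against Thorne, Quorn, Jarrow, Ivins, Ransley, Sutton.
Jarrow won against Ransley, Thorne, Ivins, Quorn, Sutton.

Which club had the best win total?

Eskra

Win totals: Harlow 6, Ivins 3, Sutton 3, Marwick 5, Jarrow 5, Eskra 8, Ransley 2, Quorn 3, Thorne 1.
Eskra leads with 8 wins (next highest: 6).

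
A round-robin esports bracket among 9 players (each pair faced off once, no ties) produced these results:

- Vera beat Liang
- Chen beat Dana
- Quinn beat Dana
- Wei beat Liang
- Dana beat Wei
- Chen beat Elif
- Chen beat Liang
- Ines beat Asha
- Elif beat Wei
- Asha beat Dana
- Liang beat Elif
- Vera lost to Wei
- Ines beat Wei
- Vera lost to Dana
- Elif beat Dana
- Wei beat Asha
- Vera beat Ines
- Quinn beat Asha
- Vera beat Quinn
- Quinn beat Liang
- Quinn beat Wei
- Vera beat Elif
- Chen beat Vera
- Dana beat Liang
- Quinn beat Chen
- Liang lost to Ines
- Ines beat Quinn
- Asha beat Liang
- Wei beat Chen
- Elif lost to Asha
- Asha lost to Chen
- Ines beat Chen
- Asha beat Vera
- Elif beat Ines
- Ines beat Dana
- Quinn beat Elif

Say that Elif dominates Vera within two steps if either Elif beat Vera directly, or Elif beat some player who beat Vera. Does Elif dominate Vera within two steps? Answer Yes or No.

Elif did not beat Vera directly.
Elif beat Dana, Ines, Wei. Of those, Dana beat Vera.

Yes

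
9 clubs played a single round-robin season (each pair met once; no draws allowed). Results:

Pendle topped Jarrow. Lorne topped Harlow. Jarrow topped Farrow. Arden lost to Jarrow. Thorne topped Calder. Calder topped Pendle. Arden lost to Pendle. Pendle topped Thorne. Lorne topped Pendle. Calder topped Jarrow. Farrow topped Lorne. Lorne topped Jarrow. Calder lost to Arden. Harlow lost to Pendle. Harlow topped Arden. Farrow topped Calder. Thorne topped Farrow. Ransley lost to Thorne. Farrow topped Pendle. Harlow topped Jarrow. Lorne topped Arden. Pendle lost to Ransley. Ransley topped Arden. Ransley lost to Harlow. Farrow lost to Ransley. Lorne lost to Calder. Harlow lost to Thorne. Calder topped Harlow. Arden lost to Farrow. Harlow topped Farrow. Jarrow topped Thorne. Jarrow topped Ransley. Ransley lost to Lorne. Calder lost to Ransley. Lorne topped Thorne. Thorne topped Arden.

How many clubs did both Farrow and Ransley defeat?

3

Farrow beat: Calder, Lorne, Pendle, Arden.
Ransley beat: Calder, Farrow, Pendle, Arden.
Both beat: Calder, Pendle, Arden — 3.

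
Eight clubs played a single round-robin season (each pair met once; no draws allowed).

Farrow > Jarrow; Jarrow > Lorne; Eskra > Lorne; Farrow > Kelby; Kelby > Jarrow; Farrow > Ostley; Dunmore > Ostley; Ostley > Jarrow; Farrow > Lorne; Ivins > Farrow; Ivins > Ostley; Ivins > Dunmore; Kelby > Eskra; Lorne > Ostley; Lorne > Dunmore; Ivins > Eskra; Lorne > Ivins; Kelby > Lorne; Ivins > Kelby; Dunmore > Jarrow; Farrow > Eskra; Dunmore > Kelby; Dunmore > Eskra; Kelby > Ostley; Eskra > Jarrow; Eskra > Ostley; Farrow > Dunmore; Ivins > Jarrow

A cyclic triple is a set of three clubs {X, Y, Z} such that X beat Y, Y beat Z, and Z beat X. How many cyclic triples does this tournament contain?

Win totals: Jarrow 1, Dunmore 4, Lorne 3, Eskra 3, Farrow 6, Kelby 4, Ostley 1, Ivins 6.
A club with w wins dominates both others in C(w,2) triples; summing gives 0 + 6 + 3 + 3 + 15 + 6 + 0 + 15 = 48 transitive triples.
Total triples C(8,3) = 56, so cyclic triples = 56 − 48 = 8.

8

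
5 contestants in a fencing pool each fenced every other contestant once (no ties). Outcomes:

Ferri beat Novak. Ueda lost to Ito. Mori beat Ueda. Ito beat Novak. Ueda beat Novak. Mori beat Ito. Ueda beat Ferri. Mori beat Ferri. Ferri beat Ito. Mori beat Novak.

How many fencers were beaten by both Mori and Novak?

Mori beat: Novak, Ueda, Ferri, Ito.
Novak beat: no one.
No one was beaten by both.

0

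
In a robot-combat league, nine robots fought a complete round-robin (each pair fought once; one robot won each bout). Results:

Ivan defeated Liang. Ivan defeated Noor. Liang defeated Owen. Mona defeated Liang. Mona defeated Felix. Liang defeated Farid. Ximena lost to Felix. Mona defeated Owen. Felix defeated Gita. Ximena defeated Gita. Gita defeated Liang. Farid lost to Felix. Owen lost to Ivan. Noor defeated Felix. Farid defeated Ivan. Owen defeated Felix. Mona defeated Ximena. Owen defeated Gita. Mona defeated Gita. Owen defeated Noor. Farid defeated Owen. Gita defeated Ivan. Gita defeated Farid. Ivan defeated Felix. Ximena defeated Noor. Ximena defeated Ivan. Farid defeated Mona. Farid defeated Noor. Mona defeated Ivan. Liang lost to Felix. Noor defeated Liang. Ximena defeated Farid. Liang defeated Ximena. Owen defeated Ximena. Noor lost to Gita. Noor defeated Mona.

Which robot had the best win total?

Win totals: Ivan 4, Owen 4, Liang 3, Gita 4, Felix 4, Noor 3, Mona 6, Farid 4, Ximena 4.
Mona leads with 6 wins (next highest: 4).

Mona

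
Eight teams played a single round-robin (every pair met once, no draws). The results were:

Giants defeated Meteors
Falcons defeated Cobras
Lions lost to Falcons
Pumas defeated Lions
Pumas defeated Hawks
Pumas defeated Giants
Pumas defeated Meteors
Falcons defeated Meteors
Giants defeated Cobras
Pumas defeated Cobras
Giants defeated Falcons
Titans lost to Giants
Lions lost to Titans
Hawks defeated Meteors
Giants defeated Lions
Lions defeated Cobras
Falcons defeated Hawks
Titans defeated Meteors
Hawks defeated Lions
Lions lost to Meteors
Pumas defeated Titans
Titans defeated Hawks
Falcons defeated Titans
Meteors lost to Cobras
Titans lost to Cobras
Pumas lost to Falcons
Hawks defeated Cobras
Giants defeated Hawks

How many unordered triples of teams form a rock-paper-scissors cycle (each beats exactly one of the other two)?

4

Win totals: Lions 1, Giants 6, Meteors 1, Falcons 6, Titans 3, Pumas 6, Cobras 2, Hawks 3.
A team with w wins dominates both others in C(w,2) triples; summing gives 0 + 15 + 0 + 15 + 3 + 15 + 1 + 3 = 52 transitive triples.
Total triples C(8,3) = 56, so cyclic triples = 56 − 52 = 4.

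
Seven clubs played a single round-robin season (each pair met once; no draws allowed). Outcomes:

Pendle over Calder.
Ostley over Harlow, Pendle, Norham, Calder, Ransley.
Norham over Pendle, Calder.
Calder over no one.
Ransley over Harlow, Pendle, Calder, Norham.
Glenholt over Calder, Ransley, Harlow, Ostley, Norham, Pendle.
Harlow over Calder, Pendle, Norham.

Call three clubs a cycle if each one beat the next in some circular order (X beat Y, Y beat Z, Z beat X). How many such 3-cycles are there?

0

Win totals: Harlow 3, Ostley 5, Ransley 4, Norham 2, Pendle 1, Glenholt 6, Calder 0.
A club with w wins dominates both others in C(w,2) triples; summing gives 3 + 10 + 6 + 1 + 0 + 15 + 0 = 35 transitive triples.
Total triples C(7,3) = 35, so cyclic triples = 35 − 35 = 0.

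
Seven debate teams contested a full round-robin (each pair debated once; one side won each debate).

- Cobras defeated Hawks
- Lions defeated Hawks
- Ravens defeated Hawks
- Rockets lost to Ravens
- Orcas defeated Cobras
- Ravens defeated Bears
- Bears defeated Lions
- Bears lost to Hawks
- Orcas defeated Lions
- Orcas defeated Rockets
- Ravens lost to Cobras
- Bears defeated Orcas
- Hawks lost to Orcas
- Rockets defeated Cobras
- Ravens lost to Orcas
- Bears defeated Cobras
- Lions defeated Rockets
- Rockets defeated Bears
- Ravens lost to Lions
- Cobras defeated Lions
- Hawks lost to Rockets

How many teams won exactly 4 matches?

Win totals: Bears 3, Hawks 1, Cobras 3, Lions 3, Orcas 5, Rockets 3, Ravens 3.
No team has exactly 4 wins.

0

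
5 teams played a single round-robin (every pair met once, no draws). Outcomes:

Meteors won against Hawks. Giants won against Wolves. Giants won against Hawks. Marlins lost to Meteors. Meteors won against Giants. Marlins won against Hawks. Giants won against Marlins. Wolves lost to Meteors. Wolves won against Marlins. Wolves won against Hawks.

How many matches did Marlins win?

1

Marlins' results: beat Hawks; lost to Wolves, Giants, Meteors.
That is 1 win.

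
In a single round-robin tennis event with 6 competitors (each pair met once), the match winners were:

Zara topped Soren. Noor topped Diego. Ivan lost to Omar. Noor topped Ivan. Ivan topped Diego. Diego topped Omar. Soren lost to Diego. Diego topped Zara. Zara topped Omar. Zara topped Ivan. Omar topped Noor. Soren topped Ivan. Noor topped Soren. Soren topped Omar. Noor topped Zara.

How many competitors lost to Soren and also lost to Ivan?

Soren beat: Omar, Ivan.
Ivan beat: Diego.
No one was beaten by both.

0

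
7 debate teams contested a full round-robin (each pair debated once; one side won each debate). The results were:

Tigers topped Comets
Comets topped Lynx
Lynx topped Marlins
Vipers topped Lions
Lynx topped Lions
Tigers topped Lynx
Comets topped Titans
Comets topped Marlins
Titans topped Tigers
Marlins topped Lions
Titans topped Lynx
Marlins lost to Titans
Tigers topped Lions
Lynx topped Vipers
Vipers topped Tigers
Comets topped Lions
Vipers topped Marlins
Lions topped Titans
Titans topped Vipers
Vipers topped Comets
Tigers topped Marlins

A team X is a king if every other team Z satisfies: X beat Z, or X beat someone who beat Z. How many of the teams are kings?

Vipers reaches everyone (king).
Lions cannot reach Comets in two steps.
Marlins cannot reach Vipers, Comets, Lynx, Tigers in two steps.
Comets reaches everyone (king).
Lynx reaches everyone (king).
Titans reaches everyone (king).
Tigers reaches everyone (king).
Kings: Vipers, Comets, Lynx, Titans, Tigers — 5.

5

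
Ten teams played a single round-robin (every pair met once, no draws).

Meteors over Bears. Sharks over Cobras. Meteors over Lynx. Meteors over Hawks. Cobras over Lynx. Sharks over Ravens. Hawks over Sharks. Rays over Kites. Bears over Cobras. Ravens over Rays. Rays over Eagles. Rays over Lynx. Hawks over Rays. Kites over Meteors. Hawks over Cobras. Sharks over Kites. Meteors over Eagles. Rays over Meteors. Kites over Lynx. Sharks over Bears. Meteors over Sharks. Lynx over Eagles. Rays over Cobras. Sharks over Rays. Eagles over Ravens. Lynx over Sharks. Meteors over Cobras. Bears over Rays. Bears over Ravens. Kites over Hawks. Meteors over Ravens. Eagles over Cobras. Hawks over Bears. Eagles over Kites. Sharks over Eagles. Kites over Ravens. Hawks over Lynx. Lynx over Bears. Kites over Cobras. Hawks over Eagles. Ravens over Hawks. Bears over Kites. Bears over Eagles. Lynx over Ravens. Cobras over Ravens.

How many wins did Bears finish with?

5

Bears' results: beat Kites, Cobras, Ravens, Eagles, Rays; lost to Sharks, Hawks, Meteors, Lynx.
That is 5 wins.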